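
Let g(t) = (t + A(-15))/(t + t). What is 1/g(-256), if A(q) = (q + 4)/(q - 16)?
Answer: 15872/7925 ≈ 2.0028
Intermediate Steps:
A(q) = (4 + q)/(-16 + q)
g(t) = (11/31 + t)/(2*t) (g(t) = (t + (4 - 15)/(-16 - 15))/(t + t) = (t - 11/(-31))/((2*t)) = (t - 1/31*(-11))*(1/(2*t)) = (t + 11/31)*(1/(2*t)) = (11/31 + t)*(1/(2*t)) = (11/31 + t)/(2*t))
1/g(-256) = 1/((1/62)*(11 + 31*(-256))/(-256)) = 1/((1/62)*(-1/256)*(11 - 7936)) = 1/((1/62)*(-1/256)*(-7925)) = 1/(7925/15872) = 15872/7925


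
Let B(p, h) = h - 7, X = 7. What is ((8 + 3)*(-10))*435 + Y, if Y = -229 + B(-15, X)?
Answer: -48079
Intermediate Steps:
B(p, h) = -7 + h
Y = -229 (Y = -229 + (-7 + 7) = -229 + 0 = -229)
((8 + 3)*(-10))*435 + Y = ((8 + 3)*(-10))*435 - 229 = (11*(-10))*435 - 229 = -110*435 - 229 = -47850 - 229 = -48079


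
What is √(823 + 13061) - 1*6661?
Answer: -6661 + 2*√3471 ≈ -6543.2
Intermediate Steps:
√(823 + 13061) - 1*6661 = √13884 - 6661 = 2*√3471 - 6661 = -6661 + 2*√3471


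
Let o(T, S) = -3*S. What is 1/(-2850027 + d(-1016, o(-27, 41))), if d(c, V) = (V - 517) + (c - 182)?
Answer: -1/2851865 ≈ -3.5065e-7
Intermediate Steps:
d(c, V) = -699 + V + c (d(c, V) = (-517 + V) + (-182 + c) = -699 + V + c)
1/(-2850027 + d(-1016, o(-27, 41))) = 1/(-2850027 + (-699 - 3*41 - 1016)) = 1/(-2850027 + (-699 - 123 - 1016)) = 1/(-2850027 - 1838) = 1/(-2851865) = -1/2851865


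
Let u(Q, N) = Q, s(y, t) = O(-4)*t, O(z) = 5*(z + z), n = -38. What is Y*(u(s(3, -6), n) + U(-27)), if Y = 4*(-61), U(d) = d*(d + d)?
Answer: -414312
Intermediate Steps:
U(d) = 2*d**2 (U(d) = d*(2*d) = 2*d**2)
O(z) = 10*z (O(z) = 5*(2*z) = 10*z)
s(y, t) = -40*t (s(y, t) = (10*(-4))*t = -40*t)
Y = -244
Y*(u(s(3, -6), n) + U(-27)) = -244*(-40*(-6) + 2*(-27)**2) = -244*(240 + 2*729) = -244*(240 + 1458) = -244*1698 = -414312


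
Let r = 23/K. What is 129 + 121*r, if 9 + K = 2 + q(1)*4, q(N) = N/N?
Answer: -2396/3 ≈ -798.67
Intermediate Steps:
q(N) = 1
K = -3 (K = -9 + (2 + 1*4) = -9 + (2 + 4) = -9 + 6 = -3)
r = -23/3 (r = 23/(-3) = 23*(-⅓) = -23/3 ≈ -7.6667)
129 + 121*r = 129 + 121*(-23/3) = 129 - 2783/3 = -2396/3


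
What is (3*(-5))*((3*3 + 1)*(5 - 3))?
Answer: -300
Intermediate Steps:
(3*(-5))*((3*3 + 1)*(5 - 3)) = -15*(9 + 1)*2 = -150*2 = -15*20 = -300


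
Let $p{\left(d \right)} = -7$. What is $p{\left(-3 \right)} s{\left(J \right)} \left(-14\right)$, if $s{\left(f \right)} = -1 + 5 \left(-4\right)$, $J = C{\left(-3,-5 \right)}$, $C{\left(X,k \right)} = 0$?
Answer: $-2058$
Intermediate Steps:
$J = 0$
$s{\left(f \right)} = -21$ ($s{\left(f \right)} = -1 - 20 = -21$)
$p{\left(-3 \right)} s{\left(J \right)} \left(-14\right) = \left(-7\right) \left(-21\right) \left(-14\right) = 147 \left(-14\right) = -2058$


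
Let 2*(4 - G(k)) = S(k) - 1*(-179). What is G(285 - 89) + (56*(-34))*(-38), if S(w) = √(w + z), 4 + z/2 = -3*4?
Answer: 144533/2 - √41 ≈ 72260.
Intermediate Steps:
z = -32 (z = -8 + 2*(-3*4) = -8 + 2*(-12) = -8 - 24 = -32)
S(w) = √(-32 + w) (S(w) = √(w - 32) = √(-32 + w))
G(k) = -171/2 - √(-32 + k)/2 (G(k) = 4 - (√(-32 + k) - 1*(-179))/2 = 4 - (√(-32 + k) + 179)/2 = 4 - (179 + √(-32 + k))/2 = 4 + (-179/2 - √(-32 + k)/2) = -171/2 - √(-32 + k)/2)
G(285 - 89) + (56*(-34))*(-38) = (-171/2 - √(-32 + (285 - 89))/2) + (56*(-34))*(-38) = (-171/2 - √(-32 + 196)/2) - 1904*(-38) = (-171/2 - √41) + 72352 = 144533/2 - √41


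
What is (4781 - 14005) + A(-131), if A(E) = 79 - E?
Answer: -9014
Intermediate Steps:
(4781 - 14005) + A(-131) = (4781 - 14005) + (79 - 1*(-131)) = -9224 + (79 + 131) = -9224 + 210 = -9014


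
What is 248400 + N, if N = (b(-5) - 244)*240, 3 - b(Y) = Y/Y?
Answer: 190320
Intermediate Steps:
b(Y) = 2 (b(Y) = 3 - Y/Y = 3 - 1*1 = 3 - 1 = 2)
N = -58080 (N = (2 - 244)*240 = -242*240 = -58080)
248400 + N = 248400 - 58080 = 190320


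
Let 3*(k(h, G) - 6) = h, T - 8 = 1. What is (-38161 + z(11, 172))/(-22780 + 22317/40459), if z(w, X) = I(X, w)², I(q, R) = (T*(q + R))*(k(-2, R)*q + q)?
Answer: -130233863314745717/921633703 ≈ -1.4131e+8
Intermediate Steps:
T = 9 (T = 8 + 1 = 9)
k(h, G) = 6 + h/3
I(q, R) = 19*q*(9*R + 9*q)/3 (I(q, R) = (9*(q + R))*((6 + (⅓)*(-2))*q + q) = (9*(R + q))*((6 - ⅔)*q + q) = (9*R + 9*q)*(16*q/3 + q) = (9*R + 9*q)*(19*q/3) = 19*q*(9*R + 9*q)/3)
z(w, X) = 3249*X²*(X + w)² (z(w, X) = (57*X*(w + X))² = (57*X*(X + w))² = 3249*X²*(X + w)²)
(-38161 + z(11, 172))/(-22780 + 22317/40459) = (-38161 + 3249*172²*(172 + 11)²)/(-22780 + 22317/40459) = (-38161 + 3249*29584*183²)/(-22780 + 22317*(1/40459)) = (-38161 + 3249*29584*33489)/(-22780 + 22317/40459) = (-38161 + 3218909633424)/(-921633703/40459) = 3218909595263*(-40459/921633703) = -130233863314745717/921633703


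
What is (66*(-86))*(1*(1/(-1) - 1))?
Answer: 11352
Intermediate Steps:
(66*(-86))*(1*(1/(-1) - 1)) = -5676*(-1 - 1) = -5676*(-2) = 11352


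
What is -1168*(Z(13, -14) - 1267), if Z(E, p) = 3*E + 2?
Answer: 1431968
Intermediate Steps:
Z(E, p) = 2 + 3*E
-1168*(Z(13, -14) - 1267) = -1168*((2 + 3*13) - 1267) = -1168*((2 + 39) - 1267) = -1168*(41 - 1267) = -1168*(-1226) = 1431968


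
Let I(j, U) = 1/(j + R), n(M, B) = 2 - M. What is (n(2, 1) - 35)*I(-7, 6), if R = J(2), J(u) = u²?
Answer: 35/3 ≈ 11.667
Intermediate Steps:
R = 4 (R = 2² = 4)
I(j, U) = 1/(4 + j) (I(j, U) = 1/(j + 4) = 1/(4 + j))
(n(2, 1) - 35)*I(-7, 6) = ((2 - 1*2) - 35)/(4 - 7) = ((2 - 2) - 35)/(-3) = (0 - 35)*(-⅓) = -35*(-⅓) = 35/3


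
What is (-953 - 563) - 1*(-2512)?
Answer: 996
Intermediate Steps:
(-953 - 563) - 1*(-2512) = -1516 + 2512 = 996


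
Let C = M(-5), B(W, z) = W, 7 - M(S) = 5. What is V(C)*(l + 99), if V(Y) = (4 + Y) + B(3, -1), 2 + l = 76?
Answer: 1557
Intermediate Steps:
M(S) = 2 (M(S) = 7 - 1*5 = 7 - 5 = 2)
l = 74 (l = -2 + 76 = 74)
C = 2
V(Y) = 7 + Y (V(Y) = (4 + Y) + 3 = 7 + Y)
V(C)*(l + 99) = (7 + 2)*(74 + 99) = 9*173 = 1557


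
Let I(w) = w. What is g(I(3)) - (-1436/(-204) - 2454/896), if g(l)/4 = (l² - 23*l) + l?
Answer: -5307599/22848 ≈ -232.30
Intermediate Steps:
g(l) = -88*l + 4*l² (g(l) = 4*((l² - 23*l) + l) = 4*(l² - 22*l) = -88*l + 4*l²)
g(I(3)) - (-1436/(-204) - 2454/896) = 4*3*(-22 + 3) - (-1436/(-204) - 2454/896) = 4*3*(-19) - (-1436*(-1/204) - 2454*1/896) = -228 - (359/51 - 1227/448) = -228 - 1*98255/22848 = -228 - 98255/22848 = -5307599/22848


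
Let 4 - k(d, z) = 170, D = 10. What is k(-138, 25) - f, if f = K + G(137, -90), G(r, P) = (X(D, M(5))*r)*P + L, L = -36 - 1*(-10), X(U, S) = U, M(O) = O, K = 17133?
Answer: 106027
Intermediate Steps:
k(d, z) = -166 (k(d, z) = 4 - 1*170 = 4 - 170 = -166)
L = -26 (L = -36 + 10 = -26)
G(r, P) = -26 + 10*P*r (G(r, P) = (10*r)*P - 26 = 10*P*r - 26 = -26 + 10*P*r)
f = -106193 (f = 17133 + (-26 + 10*(-90)*137) = 17133 + (-26 - 123300) = 17133 - 123326 = -106193)
k(-138, 25) - f = -166 - 1*(-106193) = -166 + 106193 = 106027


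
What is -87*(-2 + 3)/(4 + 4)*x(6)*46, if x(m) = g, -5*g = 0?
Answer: 0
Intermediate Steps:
g = 0 (g = -1/5*0 = 0)
x(m) = 0
-87*(-2 + 3)/(4 + 4)*x(6)*46 = -87*(-2 + 3)/(4 + 4)*0*46 = -87*1/8*0*46 = -87*1*(1/8)*0*46 = -87*0/8*46 = -87*0*46 = 0*46 = 0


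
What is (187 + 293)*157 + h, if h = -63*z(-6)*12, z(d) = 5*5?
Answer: 56460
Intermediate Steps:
z(d) = 25
h = -18900 (h = -63*25*12 = -1575*12 = -18900)
(187 + 293)*157 + h = (187 + 293)*157 - 18900 = 480*157 - 18900 = 75360 - 18900 = 56460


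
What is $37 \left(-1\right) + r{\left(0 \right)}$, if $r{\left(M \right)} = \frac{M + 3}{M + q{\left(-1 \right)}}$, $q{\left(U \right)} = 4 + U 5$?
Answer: $-40$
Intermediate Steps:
$q{\left(U \right)} = 4 + 5 U$
$r{\left(M \right)} = \frac{3 + M}{-1 + M}$ ($r{\left(M \right)} = \frac{M + 3}{M + \left(4 + 5 \left(-1\right)\right)} = \frac{3 + M}{M + \left(4 - 5\right)} = \frac{3 + M}{M - 1} = \frac{3 + M}{-1 + M}$)
$37 \left(-1\right) + r{\left(0 \right)} = 37 \left(-1\right) + \frac{3 + 0}{-1 + 0} = -37 + \frac{1}{-1} \cdot 3 = -37 - 3 = -40$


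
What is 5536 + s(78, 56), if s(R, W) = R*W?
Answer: 9904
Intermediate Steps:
5536 + s(78, 56) = 5536 + 78*56 = 5536 + 4368 = 9904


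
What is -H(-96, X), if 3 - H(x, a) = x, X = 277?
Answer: -99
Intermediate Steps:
H(x, a) = 3 - x
-H(-96, X) = -(3 - 1*(-96)) = -(3 + 96) = -1*99 = -99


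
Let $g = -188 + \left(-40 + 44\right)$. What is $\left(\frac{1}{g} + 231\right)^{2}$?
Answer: $\frac{1806505009}{33856} \approx 53359.0$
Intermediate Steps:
$g = -184$ ($g = -188 + 4 = -184$)
$\left(\frac{1}{g} + 231\right)^{2} = \left(\frac{1}{-184} + 231\right)^{2} = \left(- \frac{1}{184} + 231\right)^{2} = \left(\frac{42503}{184}\right)^{2} = \frac{1806505009}{33856}$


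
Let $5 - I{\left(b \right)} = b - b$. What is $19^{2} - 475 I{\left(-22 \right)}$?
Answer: $-2014$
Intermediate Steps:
$I{\left(b \right)} = 5$ ($I{\left(b \right)} = 5 - \left(b - b\right) = 5 - 0 = 5 + 0 = 5$)
$19^{2} - 475 I{\left(-22 \right)} = 19^{2} - 2375 = 361 - 2375 = -2014$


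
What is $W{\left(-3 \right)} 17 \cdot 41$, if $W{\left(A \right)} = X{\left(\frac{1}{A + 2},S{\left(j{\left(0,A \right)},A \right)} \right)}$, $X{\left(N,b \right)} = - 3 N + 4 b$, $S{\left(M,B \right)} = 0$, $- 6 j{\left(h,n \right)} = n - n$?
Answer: $2091$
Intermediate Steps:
$j{\left(h,n \right)} = 0$ ($j{\left(h,n \right)} = - \frac{n - n}{6} = \left(- \frac{1}{6}\right) 0 = 0$)
$W{\left(A \right)} = - \frac{3}{2 + A}$ ($W{\left(A \right)} = - \frac{3}{A + 2} + 4 \cdot 0 = - \frac{3}{2 + A} + 0 = - \frac{3}{2 + A}$)
$W{\left(-3 \right)} 17 \cdot 41 = - \frac{3}{2 - 3} \cdot 17 \cdot 41 = - \frac{3}{-1} \cdot 17 \cdot 41 = \left(-3\right) \left(-1\right) 17 \cdot 41 = 3 \cdot 17 \cdot 41 = 51 \cdot 41 = 2091$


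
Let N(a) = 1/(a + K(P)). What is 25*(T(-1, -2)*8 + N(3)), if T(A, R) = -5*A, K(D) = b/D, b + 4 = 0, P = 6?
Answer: 7075/7 ≈ 1010.7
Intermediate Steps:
b = -4 (b = -4 + 0 = -4)
K(D) = -4/D
N(a) = 1/(-⅔ + a) (N(a) = 1/(a - 4/6) = 1/(a - 4*⅙) = 1/(a - ⅔) = 1/(-⅔ + a))
25*(T(-1, -2)*8 + N(3)) = 25*(-5*(-1)*8 + 3/(-2 + 3*3)) = 25*(5*8 + 3/(-2 + 9)) = 25*(40 + 3/7) = 25*(283/7) = 7075/7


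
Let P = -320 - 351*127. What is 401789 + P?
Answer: 356892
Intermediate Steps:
P = -44897 (P = -320 - 44577 = -44897)
401789 + P = 401789 - 44897 = 356892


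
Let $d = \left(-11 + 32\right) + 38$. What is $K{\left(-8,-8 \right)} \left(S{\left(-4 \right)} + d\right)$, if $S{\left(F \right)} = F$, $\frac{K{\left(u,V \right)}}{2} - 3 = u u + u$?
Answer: $6490$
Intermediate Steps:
$K{\left(u,V \right)} = 6 + 2 u + 2 u^{2}$ ($K{\left(u,V \right)} = 6 + 2 \left(u u + u\right) = 6 + 2 \left(u^{2} + u\right) = 6 + 2 \left(u + u^{2}\right) = 6 + \left(2 u + 2 u^{2}\right) = 6 + 2 u + 2 u^{2}$)
$d = 59$ ($d = 21 + 38 = 59$)
$K{\left(-8,-8 \right)} \left(S{\left(-4 \right)} + d\right) = \left(6 + 2 \left(-8\right) + 2 \left(-8\right)^{2}\right) \left(-4 + 59\right) = \left(6 - 16 + 2 \cdot 64\right) 55 = \left(6 - 16 + 128\right) 55 = 118 \cdot 55 = 6490$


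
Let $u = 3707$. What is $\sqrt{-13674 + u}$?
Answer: $i \sqrt{9967} \approx 99.835 i$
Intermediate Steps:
$\sqrt{-13674 + u} = \sqrt{-13674 + 3707} = \sqrt{-9967} = i \sqrt{9967}$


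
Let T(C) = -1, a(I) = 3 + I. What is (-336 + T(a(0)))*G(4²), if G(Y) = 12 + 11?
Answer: -7751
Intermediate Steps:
G(Y) = 23
(-336 + T(a(0)))*G(4²) = (-336 - 1)*23 = -337*23 = -7751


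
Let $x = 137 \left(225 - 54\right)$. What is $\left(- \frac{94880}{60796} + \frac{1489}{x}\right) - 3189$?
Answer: $- \frac{1136030634026}{356066973} \approx -3190.5$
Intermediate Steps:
$x = 23427$ ($x = 137 \cdot 171 = 23427$)
$\left(- \frac{94880}{60796} + \frac{1489}{x}\right) - 3189 = \left(- \frac{94880}{60796} + \frac{1489}{23427}\right) - 3189 = \left(\left(-94880\right) \frac{1}{60796} + 1489 \cdot \frac{1}{23427}\right) - 3189 = \left(- \frac{23720}{15199} + \frac{1489}{23427}\right) - 3189 = - \frac{533057129}{356066973} - 3189 = - \frac{1136030634026}{356066973}$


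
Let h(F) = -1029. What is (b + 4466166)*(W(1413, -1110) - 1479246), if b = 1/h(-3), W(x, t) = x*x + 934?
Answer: 2381745824130941/1029 ≈ 2.3146e+12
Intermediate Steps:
W(x, t) = 934 + x² (W(x, t) = x² + 934 = 934 + x²)
b = -1/1029 (b = 1/(-1029) = -1/1029 ≈ -0.00097182)
(b + 4466166)*(W(1413, -1110) - 1479246) = (-1/1029 + 4466166)*((934 + 1413²) - 1479246) = 4595684813*((934 + 1996569) - 1479246)/1029 = 4595684813*(1997503 - 1479246)/1029 = (4595684813/1029)*518257 = 2381745824130941/1029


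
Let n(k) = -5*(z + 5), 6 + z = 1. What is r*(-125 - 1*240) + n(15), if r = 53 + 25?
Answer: -28470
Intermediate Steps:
z = -5 (z = -6 + 1 = -5)
r = 78
n(k) = 0 (n(k) = -5*(-5 + 5) = -5*0 = 0)
r*(-125 - 1*240) + n(15) = 78*(-125 - 1*240) + 0 = 78*(-125 - 240) + 0 = 78*(-365) + 0 = -28470 + 0 = -28470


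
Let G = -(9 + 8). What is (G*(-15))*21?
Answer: 5355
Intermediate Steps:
G = -17 (G = -1*17 = -17)
(G*(-15))*21 = -17*(-15)*21 = 255*21 = 5355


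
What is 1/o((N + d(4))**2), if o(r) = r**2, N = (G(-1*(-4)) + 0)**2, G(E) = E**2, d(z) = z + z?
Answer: 1/4857532416 ≈ 2.0587e-10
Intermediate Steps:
d(z) = 2*z
N = 256 (N = ((-1*(-4))**2 + 0)**2 = (4**2 + 0)**2 = (16 + 0)**2 = 16**2 = 256)
1/o((N + d(4))**2) = 1/(((256 + 2*4)**2)**2) = 1/(((256 + 8)**2)**2) = 1/((264**2)**2) = 1/(69696**2) = 1/4857532416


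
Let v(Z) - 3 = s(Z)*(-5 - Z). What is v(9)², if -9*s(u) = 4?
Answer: 6889/81 ≈ 85.049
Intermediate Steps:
s(u) = -4/9 (s(u) = -⅑*4 = -4/9)
v(Z) = 47/9 + 4*Z/9 (v(Z) = 3 - 4*(-5 - Z)/9 = 3 + (20/9 + 4*Z/9) = 47/9 + 4*Z/9)
v(9)² = (47/9 + (4/9)*9)² = (47/9 + 4)² = (83/9)² = 6889/81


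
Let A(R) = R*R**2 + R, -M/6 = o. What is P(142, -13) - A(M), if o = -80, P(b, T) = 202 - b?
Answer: -110592420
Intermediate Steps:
M = 480 (M = -6*(-80) = 480)
A(R) = R + R**3 (A(R) = R**3 + R = R + R**3)
P(142, -13) - A(M) = (202 - 1*142) - (480 + 480**3) = (202 - 142) - (480 + 110592000) = 60 - 1*110592480 = 60 - 110592480 = -110592420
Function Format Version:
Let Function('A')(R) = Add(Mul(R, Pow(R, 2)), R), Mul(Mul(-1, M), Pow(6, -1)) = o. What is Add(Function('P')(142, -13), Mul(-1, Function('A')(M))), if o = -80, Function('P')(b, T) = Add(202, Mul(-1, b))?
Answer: -110592420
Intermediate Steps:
M = 480 (M = Mul(-6, -80) = 480)
Function('A')(R) = Add(R, Pow(R, 3)) (Function('A')(R) = Add(Pow(R, 3), R) = Add(R, Pow(R, 3)))
Add(Function('P')(142, -13), Mul(-1, Function('A')(M))) = Add(Add(202, Mul(-1, 142)), Mul(-1, Add(480, Pow(480, 3)))) = Add(Add(202, -142), Mul(-1, Add(480, 110592000))) = Add(60, Mul(-1, 110592480)) = Add(60, -110592480) = -110592420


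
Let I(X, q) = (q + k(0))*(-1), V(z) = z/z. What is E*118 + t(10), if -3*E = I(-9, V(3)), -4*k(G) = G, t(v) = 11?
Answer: 151/3 ≈ 50.333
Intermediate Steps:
k(G) = -G/4
V(z) = 1
I(X, q) = -q (I(X, q) = (q - 1/4*0)*(-1) = (q + 0)*(-1) = q*(-1) = -q)
E = 1/3 (E = -(-1)/3 = -1/3*(-1) = 1/3 ≈ 0.33333)
E*118 + t(10) = (1/3)*118 + 11 = 118/3 + 11 = 151/3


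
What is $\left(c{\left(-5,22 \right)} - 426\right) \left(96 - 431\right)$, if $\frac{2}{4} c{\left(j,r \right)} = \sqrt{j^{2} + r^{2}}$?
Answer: $142710 - 670 \sqrt{509} \approx 1.2759 \cdot 10^{5}$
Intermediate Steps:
$c{\left(j,r \right)} = 2 \sqrt{j^{2} + r^{2}}$
$\left(c{\left(-5,22 \right)} - 426\right) \left(96 - 431\right) = \left(2 \sqrt{\left(-5\right)^{2} + 22^{2}} - 426\right) \left(96 - 431\right) = \left(2 \sqrt{25 + 484} - 426\right) \left(-335\right) = \left(2 \sqrt{509} - 426\right) \left(-335\right) = \left(-426 + 2 \sqrt{509}\right) \left(-335\right) = 142710 - 670 \sqrt{509}$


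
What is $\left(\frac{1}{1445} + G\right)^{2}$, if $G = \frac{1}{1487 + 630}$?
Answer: $\frac{12687844}{9357878674225} \approx 1.3558 \cdot 10^{-6}$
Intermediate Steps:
$G = \frac{1}{2117} \approx 0.00047237$
$\left(\frac{1}{1445} + G\right)^{2} = \left(\frac{1}{1445} + \frac{1}{2117}\right)^{2} = \left(\frac{3562}{3059065}\right)^{2} = \frac{12687844}{9357878674225}$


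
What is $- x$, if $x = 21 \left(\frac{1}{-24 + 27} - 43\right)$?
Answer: $896$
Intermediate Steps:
$x = -896$ ($x = 21 \left(\frac{1}{3} - 43\right) = 21 \left(- \frac{128}{3}\right) = -896$)
$- x = \left(-1\right) \left(-896\right) = 896$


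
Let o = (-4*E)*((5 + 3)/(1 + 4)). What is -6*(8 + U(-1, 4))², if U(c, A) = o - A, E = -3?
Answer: -80736/25 ≈ -3229.4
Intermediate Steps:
o = 96/5 (o = (-4*(-3))*((5 + 3)/(1 + 4)) = 12*(8/5) = 96/5 ≈ 19.200)
U(c, A) = 96/5 - A
-6*(8 + U(-1, 4))² = -6*(8 + (96/5 - 1*4))² = -6*(8 + (96/5 - 4))² = -6*(8 + 76/5)² = -6*(116/5)² = -6*13456/25 = -80736/25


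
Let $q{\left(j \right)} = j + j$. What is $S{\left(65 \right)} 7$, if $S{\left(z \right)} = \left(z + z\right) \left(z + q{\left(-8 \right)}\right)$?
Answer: $44590$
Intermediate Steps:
$q{\left(j \right)} = 2 j$
$S{\left(z \right)} = 2 z \left(-16 + z\right)$ ($S{\left(z \right)} = \left(z + z\right) \left(z + 2 \left(-8\right)\right) = 2 z \left(z - 16\right) = 2 z \left(-16 + z\right)$)
$S{\left(65 \right)} 7 = 2 \cdot 65 \left(-16 + 65\right) 7 = 2 \cdot 65 \cdot 49 \cdot 7 = 6370 \cdot 7 = 44590$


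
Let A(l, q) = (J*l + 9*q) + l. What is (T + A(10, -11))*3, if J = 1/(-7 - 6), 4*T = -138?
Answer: -9693/26 ≈ -372.81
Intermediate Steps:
T = -69/2 (T = (¼)*(-138) = -69/2 ≈ -34.500)
J = -1/13 (J = 1/(-13) = -1/13 ≈ -0.076923)
A(l, q) = 9*q + 12*l/13 (A(l, q) = (-l/13 + 9*q) + l = (9*q - l/13) + l = 9*q + 12*l/13)
(T + A(10, -11))*3 = (-69/2 + (9*(-11) + (12/13)*10))*3 = (-69/2 + (-99 + 120/13))*3 = (-69/2 - 1167/13)*3 = -3231/26*3 = -9693/26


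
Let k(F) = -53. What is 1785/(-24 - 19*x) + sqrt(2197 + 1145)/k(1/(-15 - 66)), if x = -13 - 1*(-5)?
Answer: 1785/128 - sqrt(3342)/53 ≈ 12.855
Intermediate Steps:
x = -8 (x = -13 + 5 = -8)
1785/(-24 - 19*x) + sqrt(2197 + 1145)/k(1/(-15 - 66)) = 1785/(-24 - 19*(-8)) + sqrt(2197 + 1145)/(-53) = 1785/(-24 + 152) + sqrt(3342)*(-1/53) = 1785/128 - sqrt(3342)/53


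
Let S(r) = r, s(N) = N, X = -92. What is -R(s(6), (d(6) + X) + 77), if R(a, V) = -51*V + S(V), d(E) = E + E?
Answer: -150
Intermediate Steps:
d(E) = 2*E
R(a, V) = -50*V (R(a, V) = -51*V + V = -50*V)
-R(s(6), (d(6) + X) + 77) = -(-50)*((2*6 - 92) + 77) = -(-50)*((12 - 92) + 77) = -(-50)*(-80 + 77) = -(-50)*(-3) = -1*150 = -150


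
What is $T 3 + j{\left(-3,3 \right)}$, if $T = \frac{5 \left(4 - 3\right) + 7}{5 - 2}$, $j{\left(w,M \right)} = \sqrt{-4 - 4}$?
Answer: $12 + 2 i \sqrt{2} \approx 12.0 + 2.8284 i$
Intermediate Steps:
$j{\left(w,M \right)} = 2 i \sqrt{2}$ ($j{\left(w,M \right)} = \sqrt{-8} = 2 i \sqrt{2}$)
$T = 4$ ($T = \frac{5 \cdot 1 + 7}{3} = \left(5 + 7\right) \frac{1}{3} = 12 \cdot \frac{1}{3} = 4$)
$T 3 + j{\left(-3,3 \right)} = 4 \cdot 3 + 2 i \sqrt{2} = 12 + 2 i \sqrt{2}$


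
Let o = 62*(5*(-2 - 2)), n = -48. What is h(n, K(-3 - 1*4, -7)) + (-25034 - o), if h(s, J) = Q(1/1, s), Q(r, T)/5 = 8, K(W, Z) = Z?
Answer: -23754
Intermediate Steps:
o = -1240 (o = 62*(5*(-4)) = 62*(-20) = -1240)
Q(r, T) = 40 (Q(r, T) = 5*8 = 40)
h(s, J) = 40
h(n, K(-3 - 1*4, -7)) + (-25034 - o) = 40 + (-25034 - 1*(-1240)) = 40 + (-25034 + 1240) = 40 - 23794 = -23754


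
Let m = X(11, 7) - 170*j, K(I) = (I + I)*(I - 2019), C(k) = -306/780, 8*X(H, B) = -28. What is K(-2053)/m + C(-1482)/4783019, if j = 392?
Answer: -20792282564339717/82876852948890 ≈ -250.88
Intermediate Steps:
X(H, B) = -7/2 (X(H, B) = (⅛)*(-28) = -7/2)
C(k) = -51/130 (C(k) = -306*1/780 = -51/130)
K(I) = 2*I*(-2019 + I) (K(I) = (2*I)*(-2019 + I) = 2*I*(-2019 + I))
m = -133287/2 (m = -7/2 - 170*392 = -7/2 - 66640 = -133287/2 ≈ -66644.)
K(-2053)/m + C(-1482)/4783019 = (2*(-2053)*(-2019 - 2053))/(-133287/2) - 51/130/4783019 = (2*(-2053)*(-4072))*(-2/133287) - 51/130*1/4783019 = 16719632*(-2/133287) - 51/621792470 = -33439264/133287 - 51/621792470 = -20792282564339717/82876852948890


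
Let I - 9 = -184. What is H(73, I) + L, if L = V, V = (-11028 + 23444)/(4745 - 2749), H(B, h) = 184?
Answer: 94920/499 ≈ 190.22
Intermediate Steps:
I = -175 (I = 9 - 184 = -175)
V = 3104/499 (V = 12416/1996 = 12416*(1/1996) = 3104/499 ≈ 6.2204)
L = 3104/499 ≈ 6.2204
H(73, I) + L = 184 + 3104/499 = 94920/499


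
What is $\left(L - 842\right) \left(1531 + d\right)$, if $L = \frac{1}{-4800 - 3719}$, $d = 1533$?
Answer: $- \frac{21978068936}{8519} \approx -2.5799 \cdot 10^{6}$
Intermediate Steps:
$L = - \frac{1}{8519}$ ($L = \frac{1}{-8519} = - \frac{1}{8519} \approx -0.00011738$)
$\left(L - 842\right) \left(1531 + d\right) = \left(- \frac{1}{8519} - 842\right) \left(1531 + 1533\right) = \left(- \frac{7172999}{8519}\right) 3064 = - \frac{21978068936}{8519}$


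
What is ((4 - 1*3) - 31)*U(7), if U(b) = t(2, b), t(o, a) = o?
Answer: -60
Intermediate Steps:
U(b) = 2
((4 - 1*3) - 31)*U(7) = ((4 - 1*3) - 31)*2 = ((4 - 3) - 31)*2 = (1 - 31)*2 = -30*2 = -60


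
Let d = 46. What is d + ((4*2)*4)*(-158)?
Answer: -5010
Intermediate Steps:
d + ((4*2)*4)*(-158) = 46 + ((4*2)*4)*(-158) = 46 + (8*4)*(-158) = 46 + 32*(-158) = 46 - 5056 = -5010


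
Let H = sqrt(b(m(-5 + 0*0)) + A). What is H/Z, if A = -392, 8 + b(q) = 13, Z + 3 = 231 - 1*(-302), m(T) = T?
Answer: 3*I*sqrt(43)/530 ≈ 0.037118*I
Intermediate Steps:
Z = 530 (Z = -3 + (231 - 1*(-302)) = -3 + (231 + 302) = -3 + 533 = 530)
b(q) = 5 (b(q) = -8 + 13 = 5)
H = 3*I*sqrt(43) (H = sqrt(5 - 392) = sqrt(-387) = 3*I*sqrt(43) ≈ 19.672*I)
H/Z = (3*I*sqrt(43))/530 = (3*I*sqrt(43))*(1/530) = 3*I*sqrt(43)/530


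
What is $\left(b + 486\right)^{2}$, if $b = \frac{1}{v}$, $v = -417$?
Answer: $\frac{41071480921}{173889} \approx 2.3619 \cdot 10^{5}$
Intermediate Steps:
$b = - \frac{1}{417}$ ($b = \frac{1}{-417} = - \frac{1}{417} \approx -0.0023981$)
$\left(b + 486\right)^{2} = \left(- \frac{1}{417} + 486\right)^{2} = \left(\frac{202661}{417}\right)^{2} = \frac{41071480921}{173889}$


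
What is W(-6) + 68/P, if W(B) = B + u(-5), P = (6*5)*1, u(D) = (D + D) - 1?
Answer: -221/15 ≈ -14.733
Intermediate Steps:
u(D) = -1 + 2*D (u(D) = 2*D - 1 = -1 + 2*D)
P = 30 (P = 30*1 = 30)
W(B) = -11 + B (W(B) = B + (-1 + 2*(-5)) = B + (-1 - 10) = B - 11 = -11 + B)
W(-6) + 68/P = (-11 - 6) + 68/30 = -17 + (1/30)*68 = -17 + 34/15 = -221/15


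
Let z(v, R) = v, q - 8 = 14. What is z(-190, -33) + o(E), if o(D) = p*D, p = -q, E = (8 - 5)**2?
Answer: -388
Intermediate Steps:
q = 22 (q = 8 + 14 = 22)
E = 9 (E = 3**2 = 9)
p = -22 (p = -1*22 = -22)
o(D) = -22*D
z(-190, -33) + o(E) = -190 - 22*9 = -190 - 198 = -388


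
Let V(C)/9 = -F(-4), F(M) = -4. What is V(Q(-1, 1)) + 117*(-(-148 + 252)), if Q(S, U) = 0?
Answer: -12132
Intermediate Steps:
V(C) = 36 (V(C) = 9*(-1*(-4)) = 9*4 = 36)
V(Q(-1, 1)) + 117*(-(-148 + 252)) = 36 + 117*(-(-148 + 252)) = 36 + 117*(-1*104) = 36 + 117*(-104) = 36 - 12168 = -12132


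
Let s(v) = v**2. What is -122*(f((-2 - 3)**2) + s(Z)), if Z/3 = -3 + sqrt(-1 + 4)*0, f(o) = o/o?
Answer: -10004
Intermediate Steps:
f(o) = 1
Z = -9 (Z = 3*(-3 + sqrt(-1 + 4)*0) = 3*(-3 + sqrt(3)*0) = 3*(-3 + 0) = 3*(-3) = -9)
-122*(f((-2 - 3)**2) + s(Z)) = -122*(1 + (-9)**2) = -122*(1 + 81) = -122*82 = -10004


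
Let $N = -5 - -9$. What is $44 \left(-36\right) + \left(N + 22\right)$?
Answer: $-1558$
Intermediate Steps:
$N = 4$ ($N = -5 + 9 = 4$)
$44 \left(-36\right) + \left(N + 22\right) = 44 \left(-36\right) + \left(4 + 22\right) = -1584 + 26 = -1558$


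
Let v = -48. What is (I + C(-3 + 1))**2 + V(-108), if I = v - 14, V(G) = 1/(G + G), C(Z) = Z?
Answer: 884735/216 ≈ 4096.0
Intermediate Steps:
V(G) = 1/(2*G)
I = -62 (I = -48 - 14 = -62)
(I + C(-3 + 1))**2 + V(-108) = (-62 + (-3 + 1))**2 + (1/2)/(-108) = (-62 - 2)**2 + (1/2)*(-1/108) = (-64)**2 - 1/216 = 4096 - 1/216 = 884735/216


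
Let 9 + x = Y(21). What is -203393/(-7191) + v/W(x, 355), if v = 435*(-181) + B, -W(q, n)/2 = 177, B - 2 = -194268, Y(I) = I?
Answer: 678383771/848538 ≈ 799.47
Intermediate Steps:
B = -194266 (B = 2 - 194268 = -194266)
x = 12 (x = -9 + 21 = 12)
W(q, n) = -354 (W(q, n) = -2*177 = -354)
v = -273001 (v = 435*(-181) - 194266 = -78735 - 194266 = -273001)
-203393/(-7191) + v/W(x, 355) = -203393/(-7191) - 273001/(-354) = -203393*(-1/7191) - 273001*(-1/354) = 203393/7191 + 273001/354 = 678383771/848538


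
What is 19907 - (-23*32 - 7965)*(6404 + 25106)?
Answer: 274188417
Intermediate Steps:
19907 - (-23*32 - 7965)*(6404 + 25106) = 19907 - (-736 - 7965)*31510 = 19907 - (-8701)*31510 = 19907 - 1*(-274168510) = 19907 + 274168510 = 274188417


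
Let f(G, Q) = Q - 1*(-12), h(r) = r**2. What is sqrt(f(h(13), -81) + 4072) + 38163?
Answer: 38163 + sqrt(4003) ≈ 38226.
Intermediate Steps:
f(G, Q) = 12 + Q (f(G, Q) = Q + 12 = 12 + Q)
sqrt(f(h(13), -81) + 4072) + 38163 = sqrt((12 - 81) + 4072) + 38163 = sqrt(-69 + 4072) + 38163 = sqrt(4003) + 38163 = 38163 + sqrt(4003)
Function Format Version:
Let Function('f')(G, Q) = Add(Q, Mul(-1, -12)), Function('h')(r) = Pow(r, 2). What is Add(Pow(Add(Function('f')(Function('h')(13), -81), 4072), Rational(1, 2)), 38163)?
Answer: Add(38163, Pow(4003, Rational(1, 2))) ≈ 38226.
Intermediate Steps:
Function('f')(G, Q) = Add(12, Q) (Function('f')(G, Q) = Add(Q, 12) = Add(12, Q))
Add(Pow(Add(Function('f')(Function('h')(13), -81), 4072), Rational(1, 2)), 38163) = Add(Pow(Add(Add(12, -81), 4072), Rational(1, 2)), 38163) = Add(Pow(Add(-69, 4072), Rational(1, 2)), 38163) = Add(Pow(4003, Rational(1, 2)), 38163) = Add(38163, Pow(4003, Rational(1, 2)))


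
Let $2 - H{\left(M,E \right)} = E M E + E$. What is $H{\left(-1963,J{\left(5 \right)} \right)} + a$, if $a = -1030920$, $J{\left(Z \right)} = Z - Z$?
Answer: $-1030918$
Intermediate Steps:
$J{\left(Z \right)} = 0$
$H{\left(M,E \right)} = 2 - E - M E^{2}$ ($H{\left(M,E \right)} = 2 - \left(E M E + E\right) = 2 - \left(M E^{2} + E\right) = 2 - \left(E + M E^{2}\right) = 2 - E - M E^{2}$)
$H{\left(-1963,J{\left(5 \right)} \right)} + a = \left(2 - 0 - - 1963 \cdot 0^{2}\right) - 1030920 = \left(2 + 0 - \left(-1963\right) 0\right) - 1030920 = \left(2 + 0 + 0\right) - 1030920 = 2 - 1030920 = -1030918$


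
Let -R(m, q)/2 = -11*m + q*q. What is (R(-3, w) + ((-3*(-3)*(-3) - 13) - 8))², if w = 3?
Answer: 17424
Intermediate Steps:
R(m, q) = -2*q² + 22*m (R(m, q) = -2*(-11*m + q*q) = -2*(-11*m + q²) = -2*(q² - 11*m) = -2*q² + 22*m)
(R(-3, w) + ((-3*(-3)*(-3) - 13) - 8))² = ((-2*3² + 22*(-3)) + ((-3*(-3)*(-3) - 13) - 8))² = ((-2*9 - 66) + ((9*(-3) - 13) - 8))² = ((-18 - 66) + ((-27 - 13) - 8))² = (-84 + (-40 - 8))² = (-84 - 48)² = (-132)² = 17424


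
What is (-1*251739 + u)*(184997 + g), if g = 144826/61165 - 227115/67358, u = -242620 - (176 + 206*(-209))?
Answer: -344107367194628038563/4119952070 ≈ -8.3522e+10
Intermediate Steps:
u = -199742 (u = -242620 - (176 - 43054) = -242620 - 1*(-42878) = -242620 + 42878 = -199742)
g = -4136299267/4119952070 (g = 144826*(1/61165) - 227115*1/67358 = 144826/61165 - 227115/67358 = -4136299267/4119952070 ≈ -1.0040)
(-1*251739 + u)*(184997 + g) = (-1*251739 - 199742)*(184997 - 4136299267/4119952070) = (-251739 - 199742)*(762174636794523/4119952070) = -451481*762174636794523/4119952070 = -344107367194628038563/4119952070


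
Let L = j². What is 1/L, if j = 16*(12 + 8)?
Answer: 1/102400 ≈ 9.7656e-6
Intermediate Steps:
j = 320 (j = 16*20 = 320)
L = 102400 (L = 320² = 102400)
1/L = 1/102400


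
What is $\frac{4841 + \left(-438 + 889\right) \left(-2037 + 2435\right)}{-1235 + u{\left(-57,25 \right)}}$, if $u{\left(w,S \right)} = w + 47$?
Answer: $- \frac{184339}{1245} \approx -148.06$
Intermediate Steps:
$u{\left(w,S \right)} = 47 + w$
$\frac{4841 + \left(-438 + 889\right) \left(-2037 + 2435\right)}{-1235 + u{\left(-57,25 \right)}} = \frac{4841 + \left(-438 + 889\right) \left(-2037 + 2435\right)}{-1235 + \left(47 - 57\right)} = \frac{4841 + 451 \cdot 398}{-1235 - 10} = \frac{4841 + 179498}{-1245} = 184339 \left(- \frac{1}{1245}\right) = - \frac{184339}{1245}$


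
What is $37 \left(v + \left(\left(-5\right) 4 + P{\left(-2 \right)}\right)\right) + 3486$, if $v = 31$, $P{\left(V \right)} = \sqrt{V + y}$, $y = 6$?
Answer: $3967$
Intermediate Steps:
$P{\left(V \right)} = \sqrt{6 + V}$ ($P{\left(V \right)} = \sqrt{V + 6} = \sqrt{6 + V}$)
$37 \left(v + \left(\left(-5\right) 4 + P{\left(-2 \right)}\right)\right) + 3486 = 37 \left(31 + \left(\left(-5\right) 4 + \sqrt{6 - 2}\right)\right) + 3486 = 37 \left(31 - \left(20 - \sqrt{4}\right)\right) + 3486 = 37 \left(31 + \left(-20 + 2\right)\right) + 3486 = 37 \left(31 - 18\right) + 3486 = 37 \cdot 13 + 3486 = 481 + 3486 = 3967$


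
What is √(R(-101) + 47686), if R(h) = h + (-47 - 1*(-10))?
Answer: 2*√11887 ≈ 218.05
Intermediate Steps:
R(h) = -37 + h (R(h) = h + (-47 + 10) = h - 37 = -37 + h)
√(R(-101) + 47686) = √((-37 - 101) + 47686) = √(-138 + 47686) = √47548 = 2*√11887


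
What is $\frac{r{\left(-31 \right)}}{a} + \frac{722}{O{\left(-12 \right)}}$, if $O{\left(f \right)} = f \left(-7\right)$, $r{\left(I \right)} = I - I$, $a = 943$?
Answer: $\frac{361}{42} \approx 8.5952$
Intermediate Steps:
$r{\left(I \right)} = 0$
$O{\left(f \right)} = - 7 f$
$\frac{r{\left(-31 \right)}}{a} + \frac{722}{O{\left(-12 \right)}} = \frac{0}{943} + \frac{722}{\left(-7\right) \left(-12\right)} = 0 \cdot \frac{1}{943} + \frac{722}{84} = 0 + 722 \cdot \frac{1}{84} = 0 + \frac{361}{42} = \frac{361}{42}$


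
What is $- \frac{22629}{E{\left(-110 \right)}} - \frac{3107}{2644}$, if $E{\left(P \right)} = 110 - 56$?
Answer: $- \frac{9999809}{23796} \approx -420.23$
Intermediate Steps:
$E{\left(P \right)} = 54$
$- \frac{22629}{E{\left(-110 \right)}} - \frac{3107}{2644} = - \frac{22629}{54} - \frac{3107}{2644} = \left(-22629\right) \frac{1}{54} - \frac{3107}{2644} = - \frac{7543}{18} - \frac{3107}{2644} = - \frac{9999809}{23796}$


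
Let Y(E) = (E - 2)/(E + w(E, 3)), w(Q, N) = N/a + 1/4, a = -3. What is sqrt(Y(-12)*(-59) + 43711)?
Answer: sqrt(113523807)/51 ≈ 208.92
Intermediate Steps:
w(Q, N) = 1/4 - N/3 (w(Q, N) = N/(-3) + 1/4 = N*(-1/3) + 1*(1/4) = -N/3 + 1/4 = 1/4 - N/3)
Y(E) = (-2 + E)/(-3/4 + E) (Y(E) = (E - 2)/(E + (1/4 - 1/3*3)) = (-2 + E)/(E + (1/4 - 1)) = (-2 + E)/(E - 3/4) = (-2 + E)/(-3/4 + E))
sqrt(Y(-12)*(-59) + 43711) = sqrt((4*(-2 - 12)/(-3 + 4*(-12)))*(-59) + 43711) = sqrt((4*(-14)/(-3 - 48))*(-59) + 43711) = sqrt((4*(-14)/(-51))*(-59) + 43711) = sqrt((4*(-1/51)*(-14))*(-59) + 43711) = sqrt((56/51)*(-59) + 43711) = sqrt(-3304/51 + 43711) = sqrt(2225957/51) = sqrt(113523807)/51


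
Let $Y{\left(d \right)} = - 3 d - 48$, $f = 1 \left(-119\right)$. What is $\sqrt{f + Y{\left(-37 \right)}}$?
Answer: $2 i \sqrt{14} \approx 7.4833 i$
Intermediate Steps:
$f = -119$
$Y{\left(d \right)} = -48 - 3 d$
$\sqrt{f + Y{\left(-37 \right)}} = \sqrt{-119 - -63} = \sqrt{-119 + \left(-48 + 111\right)} = \sqrt{-119 + 63} = \sqrt{-56} = 2 i \sqrt{14}$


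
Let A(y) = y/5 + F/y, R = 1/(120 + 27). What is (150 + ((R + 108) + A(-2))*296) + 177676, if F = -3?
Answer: 154439386/735 ≈ 2.1012e+5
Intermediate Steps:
R = 1/147 ≈ 0.0068027
A(y) = -3/y + y/5 (A(y) = y/5 - 3/y = -3/y + y/5)
(150 + ((R + 108) + A(-2))*296) + 177676 = (150 + ((1/147 + 108) + (-3/(-2) + (1/5)*(-2)))*296) + 177676 = (150 + (15877/147 + (-3*(-1/2) - 2/5))*296) + 177676 = (150 + (15877/147 + (3/2 - 2/5))*296) + 177676 = (150 + (15877/147 + 11/10)*296) + 177676 = (150 + (160387/1470)*296) + 177676 = (150 + 23737276/735) + 177676 = 23847526/735 + 177676 = 154439386/735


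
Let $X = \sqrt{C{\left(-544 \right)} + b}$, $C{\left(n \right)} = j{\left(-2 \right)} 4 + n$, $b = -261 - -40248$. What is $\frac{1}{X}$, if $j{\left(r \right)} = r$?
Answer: $\frac{\sqrt{39435}}{39435} \approx 0.0050357$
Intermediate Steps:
$b = 39987$ ($b = -261 + 40248 = 39987$)
$C{\left(n \right)} = -8 + n$ ($C{\left(n \right)} = \left(-2\right) 4 + n = -8 + n$)
$X = \sqrt{39435}$ ($X = \sqrt{\left(-8 - 544\right) + 39987} = \sqrt{-552 + 39987} = \sqrt{39435} \approx 198.58$)
$\frac{1}{X} = \frac{1}{\sqrt{39435}} = \frac{\sqrt{39435}}{39435}$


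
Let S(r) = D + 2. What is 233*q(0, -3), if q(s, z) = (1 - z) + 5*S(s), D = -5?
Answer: -2563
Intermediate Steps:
S(r) = -3 (S(r) = -5 + 2 = -3)
q(s, z) = -14 - z (q(s, z) = (1 - z) + 5*(-3) = (1 - z) - 15 = -14 - z)
233*q(0, -3) = 233*(-14 - 1*(-3)) = 233*(-14 + 3) = 233*(-11) = -2563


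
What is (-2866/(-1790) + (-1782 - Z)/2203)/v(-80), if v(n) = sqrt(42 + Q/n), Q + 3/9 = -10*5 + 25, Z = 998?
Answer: 1337598*sqrt(38085)/5006108215 ≈ 0.052144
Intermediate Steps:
Q = -76/3 (Q = -1/3 + (-10*5 + 25) = -1/3 + (-50 + 25) = -1/3 - 25 = -76/3 ≈ -25.333)
v(n) = sqrt(42 - 76/(3*n))
(-2866/(-1790) + (-1782 - Z)/2203)/v(-80) = (-2866/(-1790) + (-1782 - 1*998)/2203)/((sqrt(378 - 228/(-80))/3)) = (-2866*(-1/1790) + (-1782 - 998)*(1/2203))/((sqrt(378 - 228*(-1/80))/3)) = (1433/895 - 2780*1/2203)/((sqrt(378 + 57/20)/3)) = (1433/895 - 2780/2203)/((sqrt(7617/20)/3)) = 668799/(1971685*(((sqrt(38085)/10)/3))) = 668799/(1971685*((sqrt(38085)/30))) = 668799*(2*sqrt(38085)/2539)/1971685 = 1337598*sqrt(38085)/5006108215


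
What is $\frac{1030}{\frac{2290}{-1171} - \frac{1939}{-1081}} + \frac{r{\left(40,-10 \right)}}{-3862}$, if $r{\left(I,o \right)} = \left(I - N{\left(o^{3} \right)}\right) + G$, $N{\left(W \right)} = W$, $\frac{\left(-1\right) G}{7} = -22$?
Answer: $- \frac{2517811367267}{395702451} \approx -6362.9$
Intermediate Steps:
$G = 154$ ($G = \left(-7\right) \left(-22\right) = 154$)
$r{\left(I,o \right)} = 154 + I - o^{3}$ ($r{\left(I,o \right)} = \left(I - o^{3}\right) + 154 = 154 + I - o^{3}$)
$\frac{1030}{\frac{2290}{-1171} - \frac{1939}{-1081}} + \frac{r{\left(40,-10 \right)}}{-3862} = \frac{1030}{\frac{2290}{-1171} - \frac{1939}{-1081}} + \frac{154 + 40 - \left(-10\right)^{3}}{-3862} = \frac{1030}{2290 \left(- \frac{1}{1171}\right) - - \frac{1939}{1081}} + \left(154 + 40 - -1000\right) \left(- \frac{1}{3862}\right) = \frac{1030}{- \frac{2290}{1171} + \frac{1939}{1081}} + \left(154 + 40 + 1000\right) \left(- \frac{1}{3862}\right) = \frac{1030}{- \frac{204921}{1265851}} + 1194 \left(- \frac{1}{3862}\right) = 1030 \left(- \frac{1265851}{204921}\right) - \frac{597}{1931} = - \frac{1303826530}{204921} - \frac{597}{1931} = - \frac{2517811367267}{395702451}$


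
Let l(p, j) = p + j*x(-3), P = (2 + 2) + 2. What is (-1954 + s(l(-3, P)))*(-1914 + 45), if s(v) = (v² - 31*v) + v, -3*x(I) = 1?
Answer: 3324951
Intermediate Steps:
P = 6 (P = 4 + 2 = 6)
x(I) = -⅓ (x(I) = -⅓*1 = -⅓)
l(p, j) = p - j/3 (l(p, j) = p + j*(-⅓) = p - j/3)
s(v) = v² - 30*v
(-1954 + s(l(-3, P)))*(-1914 + 45) = (-1954 + (-3 - ⅓*6)*(-30 + (-3 - ⅓*6)))*(-1914 + 45) = (-1954 + (-3 - 2)*(-30 + (-3 - 2)))*(-1869) = (-1954 - 5*(-30 - 5))*(-1869) = (-1954 - 5*(-35))*(-1869) = (-1954 + 175)*(-1869) = -1779*(-1869) = 3324951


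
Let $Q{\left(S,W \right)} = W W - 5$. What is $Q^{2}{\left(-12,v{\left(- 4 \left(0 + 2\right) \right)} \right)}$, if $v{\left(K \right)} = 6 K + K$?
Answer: $9803161$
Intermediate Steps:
$v{\left(K \right)} = 7 K$
$Q{\left(S,W \right)} = -5 + W^{2}$ ($Q{\left(S,W \right)} = W^{2} - 5 = -5 + W^{2}$)
$Q^{2}{\left(-12,v{\left(- 4 \left(0 + 2\right) \right)} \right)} = \left(-5 + \left(7 \left(- 4 \left(0 + 2\right)\right)\right)^{2}\right)^{2} = \left(-5 + \left(7 \left(\left(-4\right) 2\right)\right)^{2}\right)^{2} = \left(-5 + \left(7 \left(-8\right)\right)^{2}\right)^{2} = \left(-5 + \left(-56\right)^{2}\right)^{2} = \left(-5 + 3136\right)^{2} = 3131^{2} = 9803161$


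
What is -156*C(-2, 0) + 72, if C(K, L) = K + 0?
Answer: 384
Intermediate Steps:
C(K, L) = K
-156*C(-2, 0) + 72 = -156*(-2) + 72 = 312 + 72 = 384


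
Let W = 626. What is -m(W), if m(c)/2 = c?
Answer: -1252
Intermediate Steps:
m(c) = 2*c
-m(W) = -2*626 = -1*1252 = -1252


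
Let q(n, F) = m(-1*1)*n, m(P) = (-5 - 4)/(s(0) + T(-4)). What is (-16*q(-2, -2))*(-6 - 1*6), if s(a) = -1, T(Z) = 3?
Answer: 1728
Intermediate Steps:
m(P) = -9/2 (m(P) = (-5 - 4)/(-1 + 3) = -9/2)
q(n, F) = -9*n/2
(-16*q(-2, -2))*(-6 - 1*6) = (-(-72)*(-2))*(-6 - 1*6) = (-16*9)*(-6 - 6) = -144*(-12) = 1728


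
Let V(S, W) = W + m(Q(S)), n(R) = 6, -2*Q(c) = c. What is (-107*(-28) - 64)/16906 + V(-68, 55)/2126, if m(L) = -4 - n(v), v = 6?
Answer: 3497101/17971078 ≈ 0.19460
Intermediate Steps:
Q(c) = -c/2
m(L) = -10 (m(L) = -4 - 1*6 = -4 - 6 = -10)
V(S, W) = -10 + W (V(S, W) = W - 10 = -10 + W)
(-107*(-28) - 64)/16906 + V(-68, 55)/2126 = (-107*(-28) - 64)/16906 + (-10 + 55)/2126 = (2996 - 64)*(1/16906) + 45*(1/2126) = 2932*(1/16906) + 45/2126 = 1466/8453 + 45/2126 = 3497101/17971078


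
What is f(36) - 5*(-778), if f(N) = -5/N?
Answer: 140035/36 ≈ 3889.9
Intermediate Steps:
f(36) - 5*(-778) = -5/36 - 5*(-778) = -5*1/36 - 1*(-3890) = -5/36 + 3890 = 140035/36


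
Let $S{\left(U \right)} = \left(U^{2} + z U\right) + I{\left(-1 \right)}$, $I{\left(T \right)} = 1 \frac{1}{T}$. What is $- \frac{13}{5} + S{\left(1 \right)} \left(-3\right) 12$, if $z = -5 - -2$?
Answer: $\frac{527}{5} \approx 105.4$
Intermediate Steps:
$z = -3$ ($z = -5 + 2 = -3$)
$I{\left(T \right)} = \frac{1}{T}$
$S{\left(U \right)} = -1 + U^{2} - 3 U$ ($S{\left(U \right)} = \left(U^{2} - 3 U\right) + \frac{1}{-1} = \left(U^{2} - 3 U\right) - 1 = -1 + U^{2} - 3 U$)
$- \frac{13}{5} + S{\left(1 \right)} \left(-3\right) 12 = - \frac{13}{5} + \left(-1 + 1^{2} - 3\right) \left(-3\right) 12 = \left(-13\right) \frac{1}{5} + \left(-1 + 1 - 3\right) \left(-3\right) 12 = - \frac{13}{5} + \left(-3\right) \left(-3\right) 12 = - \frac{13}{5} + 9 \cdot 12 = - \frac{13}{5} + 108 = \frac{527}{5}$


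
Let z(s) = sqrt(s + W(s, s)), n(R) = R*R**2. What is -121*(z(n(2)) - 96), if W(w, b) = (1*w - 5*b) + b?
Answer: 11616 - 484*I ≈ 11616.0 - 484.0*I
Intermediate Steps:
W(w, b) = w - 4*b (W(w, b) = (w - 5*b) + b = w - 4*b)
n(R) = R**3
z(s) = sqrt(2)*sqrt(-s) (z(s) = sqrt(s + (s - 4*s)) = sqrt(s - 3*s) = sqrt(-2*s) = sqrt(2)*sqrt(-s))
-121*(z(n(2)) - 96) = -121*(sqrt(2)*sqrt(-1*2**3) - 96) = -121*(sqrt(2)*sqrt(-1*8) - 96) = -121*(sqrt(2)*sqrt(-8) - 96) = -121*(sqrt(2)*(2*I*sqrt(2)) - 96) = -121*(4*I - 96) = -121*(-96 + 4*I) = 11616 - 484*I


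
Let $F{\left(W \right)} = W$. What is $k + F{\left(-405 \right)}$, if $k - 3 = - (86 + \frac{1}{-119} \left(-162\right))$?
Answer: $- \frac{58234}{119} \approx -489.36$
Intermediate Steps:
$k = - \frac{10039}{119}$ ($k = 3 - \left(86 + \frac{1}{-119} \left(-162\right)\right) = 3 - \left(86 - - \frac{162}{119}\right) = 3 - \left(86 + \frac{162}{119}\right) = 3 - \frac{10396}{119} = - \frac{10039}{119} \approx -84.361$)
$k + F{\left(-405 \right)} = - \frac{10039}{119} - 405 = - \frac{58234}{119}$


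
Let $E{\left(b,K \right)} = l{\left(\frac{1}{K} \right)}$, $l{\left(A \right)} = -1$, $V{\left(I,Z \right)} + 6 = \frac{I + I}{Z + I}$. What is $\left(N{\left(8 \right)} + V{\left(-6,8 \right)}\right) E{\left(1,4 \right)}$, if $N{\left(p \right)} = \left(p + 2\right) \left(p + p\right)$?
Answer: $-148$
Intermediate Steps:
$N{\left(p \right)} = 2 p \left(2 + p\right)$ ($N{\left(p \right)} = \left(2 + p\right) 2 p = 2 p \left(2 + p\right)$)
$V{\left(I,Z \right)} = -6 + \frac{2 I}{I + Z}$ ($V{\left(I,Z \right)} = -6 + \frac{I + I}{Z + I} = -6 + \frac{2 I}{I + Z}$)
$E{\left(b,K \right)} = -1$
$\left(N{\left(8 \right)} + V{\left(-6,8 \right)}\right) E{\left(1,4 \right)} = \left(2 \cdot 8 \left(2 + 8\right) + \frac{2 \left(\left(-3\right) 8 - -12\right)}{-6 + 8}\right) \left(-1\right) = \left(2 \cdot 8 \cdot 10 + \frac{2 \left(-24 + 12\right)}{2}\right) \left(-1\right) = \left(160 + 2 \cdot \frac{1}{2} \left(-12\right)\right) \left(-1\right) = \left(160 - 12\right) \left(-1\right) = 148 \left(-1\right) = -148$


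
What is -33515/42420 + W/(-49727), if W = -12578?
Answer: -226608329/421883868 ≈ -0.53713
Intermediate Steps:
-33515/42420 + W/(-49727) = -33515/42420 - 12578/(-49727) = -33515*1/42420 - 12578*(-1/49727) = -6703/8484 + 12578/49727 = -226608329/421883868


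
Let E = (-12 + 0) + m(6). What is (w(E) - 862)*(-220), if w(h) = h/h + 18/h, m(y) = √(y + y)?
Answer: 189780 + 60*√3 ≈ 1.8988e+5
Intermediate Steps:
m(y) = √2*√y (m(y) = √(2*y) = √2*√y)
E = -12 + 2*√3 (E = (-12 + 0) + √2*√6 = -12 + 2*√3 ≈ -8.5359)
w(h) = 1 + 18/h
(w(E) - 862)*(-220) = ((18 + (-12 + 2*√3))/(-12 + 2*√3) - 862)*(-220) = ((6 + 2*√3)/(-12 + 2*√3) - 862)*(-220) = (-862 + (6 + 2*√3)/(-12 + 2*√3))*(-220) = 189640 - 220*(6 + 2*√3)/(-12 + 2*√3)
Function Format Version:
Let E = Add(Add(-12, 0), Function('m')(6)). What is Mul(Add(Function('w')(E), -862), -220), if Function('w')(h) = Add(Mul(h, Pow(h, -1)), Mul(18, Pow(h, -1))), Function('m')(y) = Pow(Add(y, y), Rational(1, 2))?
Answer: Add(189780, Mul(60, Pow(3, Rational(1, 2)))) ≈ 1.8988e+5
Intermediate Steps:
Function('m')(y) = Mul(Pow(2, Rational(1, 2)), Pow(y, Rational(1, 2))) (Function('m')(y) = Pow(Mul(2, y), Rational(1, 2)) = Mul(Pow(2, Rational(1, 2)), Pow(y, Rational(1, 2))))
E = Add(-12, Mul(2, Pow(3, Rational(1, 2)))) (E = Add(Add(-12, 0), Mul(Pow(2, Rational(1, 2)), Pow(6, Rational(1, 2)))) = Add(-12, Mul(2, Pow(3, Rational(1, 2)))) ≈ -8.5359)
Function('w')(h) = Add(1, Mul(18, Pow(h, -1)))
Mul(Add(Function('w')(E), -862), -220) = Mul(Add(Mul(Pow(Add(-12, Mul(2, Pow(3, Rational(1, 2)))), -1), Add(18, Add(-12, Mul(2, Pow(3, Rational(1, 2)))))), -862), -220) = Mul(Add(Mul(Pow(Add(-12, Mul(2, Pow(3, Rational(1, 2)))), -1), Add(6, Mul(2, Pow(3, Rational(1, 2))))), -862), -220) = Mul(Add(-862, Mul(Pow(Add(-12, Mul(2, Pow(3, Rational(1, 2)))), -1), Add(6, Mul(2, Pow(3, Rational(1, 2)))))), -220) = Add(189640, Mul(-220, Pow(Add(-12, Mul(2, Pow(3, Rational(1, 2)))), -1), Add(6, Mul(2, Pow(3, Rational(1, 2))))))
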